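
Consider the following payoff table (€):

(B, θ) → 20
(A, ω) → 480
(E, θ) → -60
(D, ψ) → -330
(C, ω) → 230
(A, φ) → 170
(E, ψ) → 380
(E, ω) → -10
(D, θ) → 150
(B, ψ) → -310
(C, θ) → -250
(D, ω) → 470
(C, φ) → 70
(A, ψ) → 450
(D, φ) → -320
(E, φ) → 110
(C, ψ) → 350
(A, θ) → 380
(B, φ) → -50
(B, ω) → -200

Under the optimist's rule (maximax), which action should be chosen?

A

Row maxima: A=480, B=20, C=350, D=470, E=380
Best best-case = 480 → A.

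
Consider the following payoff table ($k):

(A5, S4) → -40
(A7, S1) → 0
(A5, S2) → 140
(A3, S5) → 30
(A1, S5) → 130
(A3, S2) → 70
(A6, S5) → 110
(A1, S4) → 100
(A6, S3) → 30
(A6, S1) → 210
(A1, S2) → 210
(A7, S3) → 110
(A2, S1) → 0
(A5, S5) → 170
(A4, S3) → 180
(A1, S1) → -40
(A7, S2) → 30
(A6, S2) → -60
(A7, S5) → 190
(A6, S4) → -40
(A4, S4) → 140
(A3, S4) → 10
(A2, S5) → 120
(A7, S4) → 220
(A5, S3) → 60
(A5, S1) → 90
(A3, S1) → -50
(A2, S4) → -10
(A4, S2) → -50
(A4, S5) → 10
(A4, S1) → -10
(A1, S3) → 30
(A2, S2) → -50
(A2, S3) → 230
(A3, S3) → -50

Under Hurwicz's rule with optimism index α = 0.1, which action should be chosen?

A7

A1: 0.1·210 + 0.9·(-40) = -15
A2: 0.1·230 + 0.9·(-50) = -22
A3: 0.1·70 + 0.9·(-50) = -38
A4: 0.1·180 + 0.9·(-50) = -27
A5: 0.1·170 + 0.9·(-40) = -19
A6: 0.1·210 + 0.9·(-60) = -33
A7: 0.1·220 + 0.9·0 = 22
Highest Hurwicz score = 22 → A7.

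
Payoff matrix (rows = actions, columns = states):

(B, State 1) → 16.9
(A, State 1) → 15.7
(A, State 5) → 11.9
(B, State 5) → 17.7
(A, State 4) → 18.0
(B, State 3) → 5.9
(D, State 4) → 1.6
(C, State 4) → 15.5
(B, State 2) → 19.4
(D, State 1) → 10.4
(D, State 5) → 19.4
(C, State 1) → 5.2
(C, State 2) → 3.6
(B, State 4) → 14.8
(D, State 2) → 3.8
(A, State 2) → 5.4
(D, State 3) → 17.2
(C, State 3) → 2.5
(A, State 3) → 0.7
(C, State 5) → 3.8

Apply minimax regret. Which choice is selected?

Column bests: State 1=16.9, State 2=19.4, State 3=17.2, State 4=18.0, State 5=19.4.
A regrets: 1.2, 14.0, 16.5, 0.0, 7.5 → max 16.5
B regrets: 0.0, 0.0, 11.3, 3.2, 1.7 → max 11.3
C regrets: 11.7, 15.8, 14.7, 2.5, 15.6 → max 15.8
D regrets: 6.5, 15.6, 0.0, 16.4, 0.0 → max 16.4
Smallest max regret = 11.3 → B.

B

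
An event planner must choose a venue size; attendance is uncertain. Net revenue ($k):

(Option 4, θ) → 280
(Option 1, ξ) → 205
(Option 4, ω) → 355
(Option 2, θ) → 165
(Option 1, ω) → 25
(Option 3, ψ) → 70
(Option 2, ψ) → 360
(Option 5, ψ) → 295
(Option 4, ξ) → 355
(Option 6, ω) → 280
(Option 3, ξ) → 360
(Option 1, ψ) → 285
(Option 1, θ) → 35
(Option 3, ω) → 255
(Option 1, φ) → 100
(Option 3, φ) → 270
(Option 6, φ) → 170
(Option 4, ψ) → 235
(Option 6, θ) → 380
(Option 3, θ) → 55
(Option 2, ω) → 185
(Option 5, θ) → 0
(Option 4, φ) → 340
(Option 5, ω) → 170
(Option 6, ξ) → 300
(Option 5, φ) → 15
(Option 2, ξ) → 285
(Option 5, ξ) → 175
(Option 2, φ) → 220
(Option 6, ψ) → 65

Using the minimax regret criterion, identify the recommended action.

Column bests: θ=380, φ=340, ψ=360, ω=355, ξ=360.
Option 1 regrets: 345, 240, 75, 330, 155 → max 345
Option 2 regrets: 215, 120, 0, 170, 75 → max 215
Option 3 regrets: 325, 70, 290, 100, 0 → max 325
Option 4 regrets: 100, 0, 125, 0, 5 → max 125
Option 5 regrets: 380, 325, 65, 185, 185 → max 380
Option 6 regrets: 0, 170, 295, 75, 60 → max 295
Smallest max regret = 125 → Option 4.

Option 4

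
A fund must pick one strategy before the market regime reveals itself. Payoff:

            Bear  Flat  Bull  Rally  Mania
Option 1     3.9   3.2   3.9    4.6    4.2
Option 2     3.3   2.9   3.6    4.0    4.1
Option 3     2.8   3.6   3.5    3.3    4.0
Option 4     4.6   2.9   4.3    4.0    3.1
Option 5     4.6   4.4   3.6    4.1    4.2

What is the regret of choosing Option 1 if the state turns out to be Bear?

0.7

Best payoff under Bear is 4.6.
Regret = 4.6 − 3.9 = 0.7.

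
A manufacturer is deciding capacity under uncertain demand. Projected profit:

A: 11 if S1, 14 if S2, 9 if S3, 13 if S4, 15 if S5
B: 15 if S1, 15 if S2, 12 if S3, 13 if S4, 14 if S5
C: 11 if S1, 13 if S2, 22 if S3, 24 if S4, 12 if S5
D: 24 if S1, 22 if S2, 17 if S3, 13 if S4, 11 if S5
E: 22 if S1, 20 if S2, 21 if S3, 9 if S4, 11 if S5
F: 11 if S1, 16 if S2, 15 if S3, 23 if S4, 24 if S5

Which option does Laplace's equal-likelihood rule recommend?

Row averages: A=12.4, B=13.8, C=16.4, D=17.4, E=16.6, F=17.8
Highest average = 17.8 → F.

F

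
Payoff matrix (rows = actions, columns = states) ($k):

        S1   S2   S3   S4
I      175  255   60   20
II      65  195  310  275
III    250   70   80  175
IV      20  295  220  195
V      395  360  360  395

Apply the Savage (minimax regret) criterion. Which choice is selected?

Column bests: S1=395, S2=360, S3=360, S4=395.
I regrets: 220, 105, 300, 375 → max 375
II regrets: 330, 165, 50, 120 → max 330
III regrets: 145, 290, 280, 220 → max 290
IV regrets: 375, 65, 140, 200 → max 375
V regrets: 0, 0, 0, 0 → max 0
Smallest max regret = 0 → V.

V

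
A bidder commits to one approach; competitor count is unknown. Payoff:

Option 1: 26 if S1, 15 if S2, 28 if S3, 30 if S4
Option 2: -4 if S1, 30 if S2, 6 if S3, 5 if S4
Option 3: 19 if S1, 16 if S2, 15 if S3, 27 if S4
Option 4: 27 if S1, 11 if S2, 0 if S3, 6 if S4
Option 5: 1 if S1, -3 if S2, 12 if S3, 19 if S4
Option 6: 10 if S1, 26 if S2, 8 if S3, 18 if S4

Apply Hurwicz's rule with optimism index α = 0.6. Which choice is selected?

Option 1

Option 1: 0.6·30 + 0.4·15 = 24
Option 2: 0.6·30 + 0.4·(-4) = 16.4
Option 3: 0.6·27 + 0.4·15 = 22.2
Option 4: 0.6·27 + 0.4·0 = 16.2
Option 5: 0.6·19 + 0.4·(-3) = 10.2
Option 6: 0.6·26 + 0.4·8 = 18.8
Highest Hurwicz score = 24 → Option 1.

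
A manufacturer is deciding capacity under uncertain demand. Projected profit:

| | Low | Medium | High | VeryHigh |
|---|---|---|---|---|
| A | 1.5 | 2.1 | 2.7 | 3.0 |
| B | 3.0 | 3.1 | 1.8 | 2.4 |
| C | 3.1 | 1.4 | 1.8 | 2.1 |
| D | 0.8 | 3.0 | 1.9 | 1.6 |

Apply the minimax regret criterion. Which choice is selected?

B

Column bests: Low=3.1, Medium=3.1, High=2.7, VeryHigh=3.0.
A regrets: 1.6, 1.0, 0.0, 0.0 → max 1.6
B regrets: 0.1, 0.0, 0.9, 0.6 → max 0.9
C regrets: 0.0, 1.7, 0.9, 0.9 → max 1.7
D regrets: 2.3, 0.1, 0.8, 1.4 → max 2.3
Smallest max regret = 0.9 → B.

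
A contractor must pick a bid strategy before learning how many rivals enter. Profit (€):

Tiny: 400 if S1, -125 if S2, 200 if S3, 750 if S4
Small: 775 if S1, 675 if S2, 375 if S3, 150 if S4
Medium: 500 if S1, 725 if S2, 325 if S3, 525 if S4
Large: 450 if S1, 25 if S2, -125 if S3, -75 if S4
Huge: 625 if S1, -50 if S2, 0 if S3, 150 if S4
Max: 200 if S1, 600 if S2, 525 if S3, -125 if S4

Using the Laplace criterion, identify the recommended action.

Row averages: Tiny=306.25, Small=493.75, Medium=518.75, Large=68.75, Huge=181.25, Max=300
Highest average = 518.75 → Medium.

Medium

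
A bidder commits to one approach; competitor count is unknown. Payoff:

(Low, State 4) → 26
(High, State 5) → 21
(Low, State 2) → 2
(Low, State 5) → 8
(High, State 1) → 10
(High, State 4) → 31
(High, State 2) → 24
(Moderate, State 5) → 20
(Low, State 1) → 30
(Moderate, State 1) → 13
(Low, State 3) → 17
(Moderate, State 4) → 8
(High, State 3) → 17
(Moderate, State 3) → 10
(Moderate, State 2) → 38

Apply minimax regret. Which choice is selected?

Column bests: State 1=30, State 2=38, State 3=17, State 4=31, State 5=21.
Low regrets: 0, 36, 0, 5, 13 → max 36
Moderate regrets: 17, 0, 7, 23, 1 → max 23
High regrets: 20, 14, 0, 0, 0 → max 20
Smallest max regret = 20 → High.

High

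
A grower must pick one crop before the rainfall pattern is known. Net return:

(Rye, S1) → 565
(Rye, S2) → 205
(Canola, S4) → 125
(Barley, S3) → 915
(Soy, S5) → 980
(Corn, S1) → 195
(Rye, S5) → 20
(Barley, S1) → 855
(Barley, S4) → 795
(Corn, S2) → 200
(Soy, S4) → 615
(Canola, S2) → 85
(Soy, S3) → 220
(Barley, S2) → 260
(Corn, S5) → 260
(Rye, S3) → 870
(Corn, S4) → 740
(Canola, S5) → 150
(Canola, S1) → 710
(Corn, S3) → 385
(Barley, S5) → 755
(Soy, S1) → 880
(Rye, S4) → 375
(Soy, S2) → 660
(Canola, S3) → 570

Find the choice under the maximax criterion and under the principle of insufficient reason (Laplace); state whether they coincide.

Row maxima: Corn=740, Rye=870, Barley=915, Canola=710, Soy=980
Best best-case = 980 → Soy.
Row averages: Corn=356, Rye=407, Barley=716, Canola=328, Soy=671
Highest average = 716 → Barley.

maximax → Soy; laplace → Barley (disagree)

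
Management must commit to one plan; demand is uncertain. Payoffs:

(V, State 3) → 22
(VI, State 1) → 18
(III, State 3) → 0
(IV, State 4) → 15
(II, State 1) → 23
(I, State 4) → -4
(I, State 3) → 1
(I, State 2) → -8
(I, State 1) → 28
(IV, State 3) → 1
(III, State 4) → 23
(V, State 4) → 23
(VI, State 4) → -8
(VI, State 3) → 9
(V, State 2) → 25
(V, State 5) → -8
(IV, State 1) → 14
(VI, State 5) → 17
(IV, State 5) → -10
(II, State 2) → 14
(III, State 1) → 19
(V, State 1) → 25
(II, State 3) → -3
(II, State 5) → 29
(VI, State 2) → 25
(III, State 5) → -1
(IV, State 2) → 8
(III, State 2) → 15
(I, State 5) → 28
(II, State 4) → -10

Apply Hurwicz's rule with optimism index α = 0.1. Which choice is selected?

I: 0.1·28 + 0.9·(-8) = -4.4
II: 0.1·29 + 0.9·(-10) = -6.1
III: 0.1·23 + 0.9·(-1) = 1.4
IV: 0.1·15 + 0.9·(-10) = -7.5
V: 0.1·25 + 0.9·(-8) = -4.7
VI: 0.1·25 + 0.9·(-8) = -4.7
Highest Hurwicz score = 1.4 → III.

III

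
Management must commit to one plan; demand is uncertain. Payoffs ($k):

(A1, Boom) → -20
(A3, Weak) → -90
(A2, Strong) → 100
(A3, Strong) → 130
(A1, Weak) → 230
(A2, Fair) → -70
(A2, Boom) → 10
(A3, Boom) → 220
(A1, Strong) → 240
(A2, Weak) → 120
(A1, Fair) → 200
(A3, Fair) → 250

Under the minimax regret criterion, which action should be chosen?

Column bests: Weak=230, Fair=250, Strong=240, Boom=220.
A1 regrets: 0, 50, 0, 240 → max 240
A2 regrets: 110, 320, 140, 210 → max 320
A3 regrets: 320, 0, 110, 0 → max 320
Smallest max regret = 240 → A1.

A1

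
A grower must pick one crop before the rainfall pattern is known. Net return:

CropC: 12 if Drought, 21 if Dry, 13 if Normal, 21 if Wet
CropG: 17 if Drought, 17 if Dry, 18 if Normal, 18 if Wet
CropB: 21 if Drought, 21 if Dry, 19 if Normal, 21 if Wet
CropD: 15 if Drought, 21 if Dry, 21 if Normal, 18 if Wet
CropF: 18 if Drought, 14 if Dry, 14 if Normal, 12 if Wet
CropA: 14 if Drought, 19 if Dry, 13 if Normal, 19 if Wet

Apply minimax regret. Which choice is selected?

Column bests: Drought=21, Dry=21, Normal=21, Wet=21.
CropC regrets: 9, 0, 8, 0 → max 9
CropG regrets: 4, 4, 3, 3 → max 4
CropB regrets: 0, 0, 2, 0 → max 2
CropD regrets: 6, 0, 0, 3 → max 6
CropF regrets: 3, 7, 7, 9 → max 9
CropA regrets: 7, 2, 8, 2 → max 8
Smallest max regret = 2 → CropB.

CropB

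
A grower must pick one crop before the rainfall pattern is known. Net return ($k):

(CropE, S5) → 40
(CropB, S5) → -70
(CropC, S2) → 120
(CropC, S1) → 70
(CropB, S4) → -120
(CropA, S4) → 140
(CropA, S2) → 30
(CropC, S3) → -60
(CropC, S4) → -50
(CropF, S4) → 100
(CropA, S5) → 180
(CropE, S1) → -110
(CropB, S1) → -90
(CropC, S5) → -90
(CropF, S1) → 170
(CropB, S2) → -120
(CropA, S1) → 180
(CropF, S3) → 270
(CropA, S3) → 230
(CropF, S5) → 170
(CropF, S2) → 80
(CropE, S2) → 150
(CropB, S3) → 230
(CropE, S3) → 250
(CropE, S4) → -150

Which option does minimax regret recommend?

Column bests: S1=180, S2=150, S3=270, S4=140, S5=180.
CropE regrets: 290, 0, 20, 290, 140 → max 290
CropF regrets: 10, 70, 0, 40, 10 → max 70
CropA regrets: 0, 120, 40, 0, 0 → max 120
CropB regrets: 270, 270, 40, 260, 250 → max 270
CropC regrets: 110, 30, 330, 190, 270 → max 330
Smallest max regret = 70 → CropF.

CropF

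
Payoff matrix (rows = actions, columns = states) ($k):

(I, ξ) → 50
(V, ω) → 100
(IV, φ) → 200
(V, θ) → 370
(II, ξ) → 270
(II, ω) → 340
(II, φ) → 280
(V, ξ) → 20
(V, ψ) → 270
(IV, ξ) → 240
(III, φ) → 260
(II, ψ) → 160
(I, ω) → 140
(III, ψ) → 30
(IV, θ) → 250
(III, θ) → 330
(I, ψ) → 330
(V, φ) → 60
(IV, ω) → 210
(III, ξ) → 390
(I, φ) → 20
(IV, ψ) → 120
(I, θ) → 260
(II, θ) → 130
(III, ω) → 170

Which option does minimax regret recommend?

Column bests: θ=370, φ=280, ψ=330, ω=340, ξ=390.
I regrets: 110, 260, 0, 200, 340 → max 340
II regrets: 240, 0, 170, 0, 120 → max 240
III regrets: 40, 20, 300, 170, 0 → max 300
IV regrets: 120, 80, 210, 130, 150 → max 210
V regrets: 0, 220, 60, 240, 370 → max 370
Smallest max regret = 210 → IV.

IV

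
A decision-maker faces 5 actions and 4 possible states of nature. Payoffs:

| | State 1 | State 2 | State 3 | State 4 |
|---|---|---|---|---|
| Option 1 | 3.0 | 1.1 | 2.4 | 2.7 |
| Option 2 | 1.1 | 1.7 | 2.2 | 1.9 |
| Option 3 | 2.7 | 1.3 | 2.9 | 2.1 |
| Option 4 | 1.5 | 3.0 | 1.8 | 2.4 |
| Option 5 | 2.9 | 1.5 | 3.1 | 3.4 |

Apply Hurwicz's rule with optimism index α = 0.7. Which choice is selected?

Option 5

Option 1: 0.7·3.0 + 0.3·1.1 = 2.43
Option 2: 0.7·2.2 + 0.3·1.1 = 1.87
Option 3: 0.7·2.9 + 0.3·1.3 = 2.42
Option 4: 0.7·3.0 + 0.3·1.5 = 2.55
Option 5: 0.7·3.4 + 0.3·1.5 = 2.83
Highest Hurwicz score = 2.83 → Option 5.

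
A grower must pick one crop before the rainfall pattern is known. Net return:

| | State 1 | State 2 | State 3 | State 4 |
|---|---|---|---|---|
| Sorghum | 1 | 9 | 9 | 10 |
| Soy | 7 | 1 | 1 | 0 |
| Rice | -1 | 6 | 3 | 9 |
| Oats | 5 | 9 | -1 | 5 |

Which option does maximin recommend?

Row minima: Sorghum=1, Soy=0, Rice=-1, Oats=-1
Best worst-case = 1 → Sorghum.

Sorghum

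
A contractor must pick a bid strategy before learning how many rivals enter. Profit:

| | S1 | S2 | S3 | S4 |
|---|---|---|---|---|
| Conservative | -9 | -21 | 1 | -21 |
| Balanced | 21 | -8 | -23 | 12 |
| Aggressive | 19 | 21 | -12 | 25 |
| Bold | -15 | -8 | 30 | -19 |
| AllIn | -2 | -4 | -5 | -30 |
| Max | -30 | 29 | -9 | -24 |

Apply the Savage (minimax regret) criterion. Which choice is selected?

Aggressive

Column bests: S1=21, S2=29, S3=30, S4=25.
Conservative regrets: 30, 50, 29, 46 → max 50
Balanced regrets: 0, 37, 53, 13 → max 53
Aggressive regrets: 2, 8, 42, 0 → max 42
Bold regrets: 36, 37, 0, 44 → max 44
AllIn regrets: 23, 33, 35, 55 → max 55
Max regrets: 51, 0, 39, 49 → max 51
Smallest max regret = 42 → Aggressive.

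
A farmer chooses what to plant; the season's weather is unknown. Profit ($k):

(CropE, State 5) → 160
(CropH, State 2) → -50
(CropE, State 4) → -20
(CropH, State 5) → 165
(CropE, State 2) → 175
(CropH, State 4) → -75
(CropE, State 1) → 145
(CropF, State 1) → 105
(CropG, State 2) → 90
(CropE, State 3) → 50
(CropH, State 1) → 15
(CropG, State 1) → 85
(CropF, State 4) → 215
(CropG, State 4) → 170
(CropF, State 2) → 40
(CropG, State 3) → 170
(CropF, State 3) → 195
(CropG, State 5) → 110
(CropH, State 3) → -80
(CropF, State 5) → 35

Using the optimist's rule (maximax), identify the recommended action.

CropF

Row maxima: CropE=175, CropG=170, CropH=165, CropF=215
Best best-case = 215 → CropF.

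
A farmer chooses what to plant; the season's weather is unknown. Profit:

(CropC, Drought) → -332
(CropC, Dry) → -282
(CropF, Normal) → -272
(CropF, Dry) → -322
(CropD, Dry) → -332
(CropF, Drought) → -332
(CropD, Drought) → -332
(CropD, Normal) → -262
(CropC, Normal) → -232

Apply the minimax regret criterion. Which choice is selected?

CropC

Column bests: Drought=-332, Dry=-282, Normal=-232.
CropC regrets: 0, 0, 0 → max 0
CropF regrets: 0, 40, 40 → max 40
CropD regrets: 0, 50, 30 → max 50
Smallest max regret = 0 → CropC.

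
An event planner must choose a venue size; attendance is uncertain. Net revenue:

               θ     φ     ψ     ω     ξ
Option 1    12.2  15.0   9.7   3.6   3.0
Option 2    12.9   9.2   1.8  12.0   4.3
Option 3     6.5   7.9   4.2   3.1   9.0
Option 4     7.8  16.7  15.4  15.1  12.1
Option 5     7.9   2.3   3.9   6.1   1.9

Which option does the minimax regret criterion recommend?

Option 4

Column bests: θ=12.9, φ=16.7, ψ=15.4, ω=15.1, ξ=12.1.
Option 1 regrets: 0.7, 1.7, 5.7, 11.5, 9.1 → max 11.5
Option 2 regrets: 0.0, 7.5, 13.6, 3.1, 7.8 → max 13.6
Option 3 regrets: 6.4, 8.8, 11.2, 12.0, 3.1 → max 12.0
Option 4 regrets: 5.1, 0.0, 0.0, 0.0, 0.0 → max 5.1
Option 5 regrets: 5.0, 14.4, 11.5, 9.0, 10.2 → max 14.4
Smallest max regret = 5.1 → Option 4.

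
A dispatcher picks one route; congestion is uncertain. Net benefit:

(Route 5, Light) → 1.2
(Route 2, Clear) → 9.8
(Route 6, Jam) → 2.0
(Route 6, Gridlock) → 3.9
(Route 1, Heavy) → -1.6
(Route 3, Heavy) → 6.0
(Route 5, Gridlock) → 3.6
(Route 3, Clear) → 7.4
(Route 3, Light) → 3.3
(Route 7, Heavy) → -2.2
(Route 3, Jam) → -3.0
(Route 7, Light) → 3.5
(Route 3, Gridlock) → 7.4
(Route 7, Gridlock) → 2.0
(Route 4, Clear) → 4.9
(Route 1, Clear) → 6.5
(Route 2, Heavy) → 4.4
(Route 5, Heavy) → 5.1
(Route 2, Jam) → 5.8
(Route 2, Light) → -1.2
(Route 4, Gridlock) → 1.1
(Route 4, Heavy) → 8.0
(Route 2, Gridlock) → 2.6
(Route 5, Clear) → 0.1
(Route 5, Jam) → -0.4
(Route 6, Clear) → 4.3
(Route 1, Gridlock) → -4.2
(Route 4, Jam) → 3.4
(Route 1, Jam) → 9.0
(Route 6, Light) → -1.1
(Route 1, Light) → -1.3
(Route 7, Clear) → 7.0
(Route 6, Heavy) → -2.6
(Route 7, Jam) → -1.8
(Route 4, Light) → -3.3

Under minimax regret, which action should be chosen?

Route 2

Column bests: Clear=9.8, Light=3.5, Heavy=8.0, Jam=9.0, Gridlock=7.4.
Route 1 regrets: 3.3, 4.8, 9.6, 0.0, 11.6 → max 11.6
Route 2 regrets: 0.0, 4.7, 3.6, 3.2, 4.8 → max 4.8
Route 3 regrets: 2.4, 0.2, 2.0, 12.0, 0.0 → max 12.0
Route 4 regrets: 4.9, 6.8, 0.0, 5.6, 6.3 → max 6.8
Route 5 regrets: 9.7, 2.3, 2.9, 9.4, 3.8 → max 9.7
Route 6 regrets: 5.5, 4.6, 10.6, 7.0, 3.5 → max 10.6
Route 7 regrets: 2.8, 0.0, 10.2, 10.8, 5.4 → max 10.8
Smallest max regret = 4.8 → Route 2.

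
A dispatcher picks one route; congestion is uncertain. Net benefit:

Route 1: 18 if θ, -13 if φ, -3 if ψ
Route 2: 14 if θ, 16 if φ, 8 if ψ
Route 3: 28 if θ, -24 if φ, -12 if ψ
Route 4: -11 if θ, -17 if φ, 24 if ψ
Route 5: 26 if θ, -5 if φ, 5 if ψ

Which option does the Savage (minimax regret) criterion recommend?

Column bests: θ=28, φ=16, ψ=24.
Route 1 regrets: 10, 29, 27 → max 29
Route 2 regrets: 14, 0, 16 → max 16
Route 3 regrets: 0, 40, 36 → max 40
Route 4 regrets: 39, 33, 0 → max 39
Route 5 regrets: 2, 21, 19 → max 21
Smallest max regret = 16 → Route 2.

Route 2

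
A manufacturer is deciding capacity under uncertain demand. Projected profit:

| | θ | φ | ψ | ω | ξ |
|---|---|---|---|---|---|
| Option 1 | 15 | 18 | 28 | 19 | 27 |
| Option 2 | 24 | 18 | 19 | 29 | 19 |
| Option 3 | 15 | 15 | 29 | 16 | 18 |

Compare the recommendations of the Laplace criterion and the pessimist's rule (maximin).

Row averages: Option 1=21.4, Option 2=21.8, Option 3=18.6
Highest average = 21.8 → Option 2.
Row minima: Option 1=15, Option 2=18, Option 3=15
Best worst-case = 18 → Option 2.

laplace → Option 2; maximin → Option 2 (agree)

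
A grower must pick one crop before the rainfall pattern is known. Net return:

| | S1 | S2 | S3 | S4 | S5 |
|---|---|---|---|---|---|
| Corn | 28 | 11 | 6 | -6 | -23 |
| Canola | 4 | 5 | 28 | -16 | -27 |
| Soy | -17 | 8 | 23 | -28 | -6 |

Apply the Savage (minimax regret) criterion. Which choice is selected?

Column bests: S1=28, S2=11, S3=28, S4=-6, S5=-6.
Corn regrets: 0, 0, 22, 0, 17 → max 22
Canola regrets: 24, 6, 0, 10, 21 → max 24
Soy regrets: 45, 3, 5, 22, 0 → max 45
Smallest max regret = 22 → Corn.

Corn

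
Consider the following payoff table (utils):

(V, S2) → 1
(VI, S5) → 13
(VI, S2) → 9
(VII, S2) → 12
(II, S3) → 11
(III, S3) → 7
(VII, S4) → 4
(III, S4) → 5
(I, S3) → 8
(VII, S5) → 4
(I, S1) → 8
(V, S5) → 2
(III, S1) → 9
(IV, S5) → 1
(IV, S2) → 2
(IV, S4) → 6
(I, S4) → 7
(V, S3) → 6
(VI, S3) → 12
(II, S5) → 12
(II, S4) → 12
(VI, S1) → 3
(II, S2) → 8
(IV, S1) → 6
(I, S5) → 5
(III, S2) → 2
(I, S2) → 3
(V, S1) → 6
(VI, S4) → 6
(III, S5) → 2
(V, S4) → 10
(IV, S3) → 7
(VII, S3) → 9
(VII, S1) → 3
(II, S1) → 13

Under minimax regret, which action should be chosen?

II

Column bests: S1=13, S2=12, S3=12, S4=12, S5=13.
I regrets: 5, 9, 4, 5, 8 → max 9
II regrets: 0, 4, 1, 0, 1 → max 4
III regrets: 4, 10, 5, 7, 11 → max 11
IV regrets: 7, 10, 5, 6, 12 → max 12
V regrets: 7, 11, 6, 2, 11 → max 11
VI regrets: 10, 3, 0, 6, 0 → max 10
VII regrets: 10, 0, 3, 8, 9 → max 10
Smallest max regret = 4 → II.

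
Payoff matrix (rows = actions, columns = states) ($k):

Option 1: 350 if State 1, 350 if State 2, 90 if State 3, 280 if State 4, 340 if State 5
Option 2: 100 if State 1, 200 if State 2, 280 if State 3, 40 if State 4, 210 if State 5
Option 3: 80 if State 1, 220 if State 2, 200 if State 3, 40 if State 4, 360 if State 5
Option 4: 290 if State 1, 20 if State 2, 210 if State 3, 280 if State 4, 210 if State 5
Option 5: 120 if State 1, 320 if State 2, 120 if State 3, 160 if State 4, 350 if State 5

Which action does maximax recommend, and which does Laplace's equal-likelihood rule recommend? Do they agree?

maximax → Option 3; laplace → Option 1 (disagree)

Row maxima: Option 1=350, Option 2=280, Option 3=360, Option 4=290, Option 5=350
Best best-case = 360 → Option 3.
Row averages: Option 1=282, Option 2=166, Option 3=180, Option 4=202, Option 5=214
Highest average = 282 → Option 1.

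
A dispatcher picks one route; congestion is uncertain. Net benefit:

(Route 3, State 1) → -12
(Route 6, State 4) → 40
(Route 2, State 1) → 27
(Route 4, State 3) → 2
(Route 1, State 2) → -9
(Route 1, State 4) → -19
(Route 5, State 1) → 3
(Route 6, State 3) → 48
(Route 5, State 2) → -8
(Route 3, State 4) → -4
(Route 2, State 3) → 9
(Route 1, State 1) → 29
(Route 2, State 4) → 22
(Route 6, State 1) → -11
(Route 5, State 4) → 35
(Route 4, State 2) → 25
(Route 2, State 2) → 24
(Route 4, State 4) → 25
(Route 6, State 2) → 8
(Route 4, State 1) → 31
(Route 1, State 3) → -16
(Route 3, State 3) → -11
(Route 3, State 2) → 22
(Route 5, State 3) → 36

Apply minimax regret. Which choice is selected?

Column bests: State 1=31, State 2=25, State 3=48, State 4=40.
Route 1 regrets: 2, 34, 64, 59 → max 64
Route 2 regrets: 4, 1, 39, 18 → max 39
Route 3 regrets: 43, 3, 59, 44 → max 59
Route 4 regrets: 0, 0, 46, 15 → max 46
Route 5 regrets: 28, 33, 12, 5 → max 33
Route 6 regrets: 42, 17, 0, 0 → max 42
Smallest max regret = 33 → Route 5.

Route 5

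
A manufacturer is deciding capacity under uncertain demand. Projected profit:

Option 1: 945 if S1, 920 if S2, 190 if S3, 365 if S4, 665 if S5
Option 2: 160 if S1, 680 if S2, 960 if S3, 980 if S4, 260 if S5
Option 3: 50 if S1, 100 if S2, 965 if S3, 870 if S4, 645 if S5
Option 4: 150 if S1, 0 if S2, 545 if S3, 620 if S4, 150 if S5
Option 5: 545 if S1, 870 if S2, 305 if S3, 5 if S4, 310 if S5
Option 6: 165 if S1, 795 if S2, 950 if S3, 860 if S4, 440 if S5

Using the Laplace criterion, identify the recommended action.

Option 6

Row averages: Option 1=617, Option 2=608, Option 3=526, Option 4=293, Option 5=407, Option 6=642
Highest average = 642 → Option 6.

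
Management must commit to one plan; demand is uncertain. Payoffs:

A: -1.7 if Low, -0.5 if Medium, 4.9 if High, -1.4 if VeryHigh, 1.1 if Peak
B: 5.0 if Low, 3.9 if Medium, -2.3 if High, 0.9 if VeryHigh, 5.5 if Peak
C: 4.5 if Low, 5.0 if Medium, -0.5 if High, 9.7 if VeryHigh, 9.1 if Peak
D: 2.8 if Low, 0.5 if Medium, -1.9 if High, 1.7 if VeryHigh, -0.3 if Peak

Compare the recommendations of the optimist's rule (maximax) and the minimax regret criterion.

maximax → C; minimax regret → C (agree)

Row maxima: A=4.9, B=5.5, C=9.7, D=2.8
Best best-case = 9.7 → C.
Column bests: Low=5.0, Medium=5.0, High=4.9, VeryHigh=9.7, Peak=9.1.
A regrets: 6.7, 5.5, 0.0, 11.1, 8.0 → max 11.1
B regrets: 0.0, 1.1, 7.2, 8.8, 3.6 → max 8.8
C regrets: 0.5, 0.0, 5.4, 0.0, 0.0 → max 5.4
D regrets: 2.2, 4.5, 6.8, 8.0, 9.4 → max 9.4
Smallest max regret = 5.4 → C.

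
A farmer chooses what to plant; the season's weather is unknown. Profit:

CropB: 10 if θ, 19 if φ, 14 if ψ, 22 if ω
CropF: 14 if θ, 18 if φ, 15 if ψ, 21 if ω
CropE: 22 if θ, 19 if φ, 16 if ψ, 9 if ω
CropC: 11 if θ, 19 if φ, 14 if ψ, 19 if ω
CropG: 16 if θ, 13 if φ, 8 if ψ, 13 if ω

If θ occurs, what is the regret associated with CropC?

Best payoff under θ is 22.
Regret = 22 − 11 = 11.

11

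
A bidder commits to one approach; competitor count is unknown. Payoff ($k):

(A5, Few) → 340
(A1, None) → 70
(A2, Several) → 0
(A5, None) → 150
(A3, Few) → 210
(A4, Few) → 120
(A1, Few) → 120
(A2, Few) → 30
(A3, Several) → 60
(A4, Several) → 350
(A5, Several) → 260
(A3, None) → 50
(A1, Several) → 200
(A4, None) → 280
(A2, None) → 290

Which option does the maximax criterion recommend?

A4

Row maxima: A1=200, A2=290, A3=210, A4=350, A5=340
Best best-case = 350 → A4.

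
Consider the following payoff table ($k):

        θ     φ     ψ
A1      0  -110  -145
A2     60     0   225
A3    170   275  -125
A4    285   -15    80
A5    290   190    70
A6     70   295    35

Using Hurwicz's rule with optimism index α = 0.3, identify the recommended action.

A1: 0.3·0 + 0.7·(-145) = -101.5
A2: 0.3·225 + 0.7·0 = 67.5
A3: 0.3·275 + 0.7·(-125) = -5
A4: 0.3·285 + 0.7·(-15) = 75
A5: 0.3·290 + 0.7·70 = 136
A6: 0.3·295 + 0.7·35 = 113
Highest Hurwicz score = 136 → A5.

A5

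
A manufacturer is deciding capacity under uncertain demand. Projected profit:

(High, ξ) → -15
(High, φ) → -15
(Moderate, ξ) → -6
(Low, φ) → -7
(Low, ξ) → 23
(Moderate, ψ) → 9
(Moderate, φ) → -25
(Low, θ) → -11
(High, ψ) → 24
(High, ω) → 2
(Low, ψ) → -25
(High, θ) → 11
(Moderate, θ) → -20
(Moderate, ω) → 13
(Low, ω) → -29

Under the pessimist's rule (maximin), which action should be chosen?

Row minima: Low=-29, Moderate=-25, High=-15
Best worst-case = -15 → High.

High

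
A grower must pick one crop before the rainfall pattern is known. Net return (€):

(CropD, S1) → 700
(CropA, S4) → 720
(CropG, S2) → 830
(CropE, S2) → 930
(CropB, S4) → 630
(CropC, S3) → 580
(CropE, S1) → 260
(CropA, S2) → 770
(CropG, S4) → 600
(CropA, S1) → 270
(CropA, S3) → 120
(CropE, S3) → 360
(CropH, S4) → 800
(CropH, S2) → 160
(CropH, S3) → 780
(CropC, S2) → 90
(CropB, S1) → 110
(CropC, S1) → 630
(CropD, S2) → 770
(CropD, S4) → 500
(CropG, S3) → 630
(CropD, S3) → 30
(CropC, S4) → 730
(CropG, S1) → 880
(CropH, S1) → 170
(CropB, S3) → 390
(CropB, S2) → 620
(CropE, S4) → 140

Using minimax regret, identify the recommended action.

CropG

Column bests: S1=880, S2=930, S3=780, S4=800.
CropC regrets: 250, 840, 200, 70 → max 840
CropB regrets: 770, 310, 390, 170 → max 770
CropH regrets: 710, 770, 0, 0 → max 770
CropE regrets: 620, 0, 420, 660 → max 660
CropG regrets: 0, 100, 150, 200 → max 200
CropD regrets: 180, 160, 750, 300 → max 750
CropA regrets: 610, 160, 660, 80 → max 660
Smallest max regret = 200 → CropG.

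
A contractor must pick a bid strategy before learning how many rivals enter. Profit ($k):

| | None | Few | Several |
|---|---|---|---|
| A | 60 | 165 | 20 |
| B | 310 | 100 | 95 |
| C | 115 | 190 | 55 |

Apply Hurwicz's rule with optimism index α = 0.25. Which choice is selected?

B

A: 0.25·165 + 0.75·20 = 56.25
B: 0.25·310 + 0.75·95 = 148.75
C: 0.25·190 + 0.75·55 = 88.75
Highest Hurwicz score = 148.75 → B.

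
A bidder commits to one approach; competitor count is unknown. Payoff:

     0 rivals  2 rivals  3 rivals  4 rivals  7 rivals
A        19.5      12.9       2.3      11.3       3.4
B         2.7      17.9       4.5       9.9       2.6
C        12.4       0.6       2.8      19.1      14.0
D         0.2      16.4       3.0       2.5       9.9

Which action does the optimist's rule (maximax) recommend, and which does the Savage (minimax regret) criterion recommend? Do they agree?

maximax → A; minimax regret → A (agree)

Row maxima: A=19.5, B=17.9, C=19.1, D=16.4
Best best-case = 19.5 → A.
Column bests: 0 rivals=19.5, 2 rivals=17.9, 3 rivals=4.5, 4 rivals=19.1, 7 rivals=14.0.
A regrets: 0.0, 5.0, 2.2, 7.8, 10.6 → max 10.6
B regrets: 16.8, 0.0, 0.0, 9.2, 11.4 → max 16.8
C regrets: 7.1, 17.3, 1.7, 0.0, 0.0 → max 17.3
D regrets: 19.3, 1.5, 1.5, 16.6, 4.1 → max 19.3
Smallest max regret = 10.6 → A.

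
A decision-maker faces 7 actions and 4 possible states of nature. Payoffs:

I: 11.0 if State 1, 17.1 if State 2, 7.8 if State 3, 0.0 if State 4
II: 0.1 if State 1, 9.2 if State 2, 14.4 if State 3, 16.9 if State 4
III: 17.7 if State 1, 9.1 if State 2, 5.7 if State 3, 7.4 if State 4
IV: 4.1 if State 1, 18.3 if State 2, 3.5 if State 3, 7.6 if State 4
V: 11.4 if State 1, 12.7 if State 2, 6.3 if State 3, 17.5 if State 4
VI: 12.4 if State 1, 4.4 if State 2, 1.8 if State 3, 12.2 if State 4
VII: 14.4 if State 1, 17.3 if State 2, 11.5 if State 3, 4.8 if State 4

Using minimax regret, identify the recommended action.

Column bests: State 1=17.7, State 2=18.3, State 3=14.4, State 4=17.5.
I regrets: 6.7, 1.2, 6.6, 17.5 → max 17.5
II regrets: 17.6, 9.1, 0.0, 0.6 → max 17.6
III regrets: 0.0, 9.2, 8.7, 10.1 → max 10.1
IV regrets: 13.6, 0.0, 10.9, 9.9 → max 13.6
V regrets: 6.3, 5.6, 8.1, 0.0 → max 8.1
VI regrets: 5.3, 13.9, 12.6, 5.3 → max 13.9
VII regrets: 3.3, 1.0, 2.9, 12.7 → max 12.7
Smallest max regret = 8.1 → V.

V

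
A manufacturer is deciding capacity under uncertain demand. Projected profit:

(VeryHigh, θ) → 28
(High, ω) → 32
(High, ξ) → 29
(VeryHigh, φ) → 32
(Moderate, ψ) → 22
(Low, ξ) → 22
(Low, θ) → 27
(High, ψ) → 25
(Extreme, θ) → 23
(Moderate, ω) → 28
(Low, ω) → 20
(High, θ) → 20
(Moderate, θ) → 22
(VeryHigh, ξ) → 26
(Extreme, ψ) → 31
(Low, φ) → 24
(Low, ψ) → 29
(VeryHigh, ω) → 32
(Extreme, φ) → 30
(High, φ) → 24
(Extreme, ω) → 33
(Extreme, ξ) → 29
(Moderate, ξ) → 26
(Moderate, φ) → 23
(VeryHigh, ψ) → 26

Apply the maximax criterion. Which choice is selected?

Row maxima: Low=29, Moderate=28, High=32, VeryHigh=32, Extreme=33
Best best-case = 33 → Extreme.

Extreme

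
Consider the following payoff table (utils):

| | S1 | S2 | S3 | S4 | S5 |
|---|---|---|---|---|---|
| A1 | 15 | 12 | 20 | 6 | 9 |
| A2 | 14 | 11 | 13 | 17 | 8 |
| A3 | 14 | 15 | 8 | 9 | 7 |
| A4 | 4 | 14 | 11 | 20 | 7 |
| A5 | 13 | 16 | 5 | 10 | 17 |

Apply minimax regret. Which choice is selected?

Column bests: S1=15, S2=16, S3=20, S4=20, S5=17.
A1 regrets: 0, 4, 0, 14, 8 → max 14
A2 regrets: 1, 5, 7, 3, 9 → max 9
A3 regrets: 1, 1, 12, 11, 10 → max 12
A4 regrets: 11, 2, 9, 0, 10 → max 11
A5 regrets: 2, 0, 15, 10, 0 → max 15
Smallest max regret = 9 → A2.

A2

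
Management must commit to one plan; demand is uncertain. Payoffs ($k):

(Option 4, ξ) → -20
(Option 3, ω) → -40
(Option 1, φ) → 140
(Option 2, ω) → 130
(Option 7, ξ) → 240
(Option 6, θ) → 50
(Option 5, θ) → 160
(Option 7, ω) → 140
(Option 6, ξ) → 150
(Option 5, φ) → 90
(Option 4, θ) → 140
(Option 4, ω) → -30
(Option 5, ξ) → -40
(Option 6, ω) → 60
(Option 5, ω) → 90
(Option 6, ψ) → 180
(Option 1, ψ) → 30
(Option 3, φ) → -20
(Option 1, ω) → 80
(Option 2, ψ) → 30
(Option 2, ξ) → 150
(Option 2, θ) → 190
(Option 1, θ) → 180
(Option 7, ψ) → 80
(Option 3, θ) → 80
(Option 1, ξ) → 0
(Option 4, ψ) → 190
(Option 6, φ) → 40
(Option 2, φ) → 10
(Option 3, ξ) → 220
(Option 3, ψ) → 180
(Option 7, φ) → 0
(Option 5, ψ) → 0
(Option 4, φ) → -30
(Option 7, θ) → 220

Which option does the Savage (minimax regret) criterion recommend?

Option 7

Column bests: θ=220, φ=140, ψ=190, ω=140, ξ=240.
Option 1 regrets: 40, 0, 160, 60, 240 → max 240
Option 2 regrets: 30, 130, 160, 10, 90 → max 160
Option 3 regrets: 140, 160, 10, 180, 20 → max 180
Option 4 regrets: 80, 170, 0, 170, 260 → max 260
Option 5 regrets: 60, 50, 190, 50, 280 → max 280
Option 6 regrets: 170, 100, 10, 80, 90 → max 170
Option 7 regrets: 0, 140, 110, 0, 0 → max 140
Smallest max regret = 140 → Option 7.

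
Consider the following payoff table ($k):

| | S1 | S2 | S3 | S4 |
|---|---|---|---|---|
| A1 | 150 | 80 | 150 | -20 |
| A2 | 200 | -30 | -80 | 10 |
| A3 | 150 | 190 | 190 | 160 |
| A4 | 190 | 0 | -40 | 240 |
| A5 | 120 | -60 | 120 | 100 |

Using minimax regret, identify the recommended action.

A3

Column bests: S1=200, S2=190, S3=190, S4=240.
A1 regrets: 50, 110, 40, 260 → max 260
A2 regrets: 0, 220, 270, 230 → max 270
A3 regrets: 50, 0, 0, 80 → max 80
A4 regrets: 10, 190, 230, 0 → max 230
A5 regrets: 80, 250, 70, 140 → max 250
Smallest max regret = 80 → A3.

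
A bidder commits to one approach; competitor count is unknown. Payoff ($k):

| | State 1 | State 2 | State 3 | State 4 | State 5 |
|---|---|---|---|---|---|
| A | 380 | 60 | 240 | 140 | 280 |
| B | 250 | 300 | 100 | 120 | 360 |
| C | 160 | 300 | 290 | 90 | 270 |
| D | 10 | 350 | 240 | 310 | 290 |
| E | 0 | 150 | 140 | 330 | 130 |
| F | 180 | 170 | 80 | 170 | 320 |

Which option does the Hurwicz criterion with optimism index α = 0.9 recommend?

A: 0.9·380 + 0.1·60 = 348
B: 0.9·360 + 0.1·100 = 334
C: 0.9·300 + 0.1·90 = 279
D: 0.9·350 + 0.1·10 = 316
E: 0.9·330 + 0.1·0 = 297
F: 0.9·320 + 0.1·80 = 296
Highest Hurwicz score = 348 → A.

A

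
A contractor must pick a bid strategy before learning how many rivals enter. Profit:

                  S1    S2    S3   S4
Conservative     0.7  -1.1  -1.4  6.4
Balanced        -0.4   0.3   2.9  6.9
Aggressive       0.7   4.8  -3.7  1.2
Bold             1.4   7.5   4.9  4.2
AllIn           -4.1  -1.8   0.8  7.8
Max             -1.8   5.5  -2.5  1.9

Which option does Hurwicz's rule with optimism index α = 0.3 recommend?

Conservative: 0.3·6.4 + 0.7·(-1.4) = 0.94
Balanced: 0.3·6.9 + 0.7·(-0.4) = 1.79
Aggressive: 0.3·4.8 + 0.7·(-3.7) = -1.15
Bold: 0.3·7.5 + 0.7·1.4 = 3.23
AllIn: 0.3·7.8 + 0.7·(-4.1) = -0.53
Max: 0.3·5.5 + 0.7·(-2.5) = -0.1
Highest Hurwicz score = 3.23 → Bold.

Bold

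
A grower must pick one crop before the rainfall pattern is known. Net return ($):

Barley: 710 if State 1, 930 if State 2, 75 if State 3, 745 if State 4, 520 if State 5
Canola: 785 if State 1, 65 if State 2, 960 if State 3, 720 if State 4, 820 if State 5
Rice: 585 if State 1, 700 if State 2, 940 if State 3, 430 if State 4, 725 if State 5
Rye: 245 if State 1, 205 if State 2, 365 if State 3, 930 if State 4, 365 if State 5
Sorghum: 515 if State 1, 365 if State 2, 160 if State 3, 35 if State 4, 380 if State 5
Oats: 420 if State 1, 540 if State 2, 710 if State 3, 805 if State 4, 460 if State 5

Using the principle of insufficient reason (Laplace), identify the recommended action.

Row averages: Barley=596, Canola=670, Rice=676, Rye=422, Sorghum=291, Oats=587
Highest average = 676 → Rice.

Rice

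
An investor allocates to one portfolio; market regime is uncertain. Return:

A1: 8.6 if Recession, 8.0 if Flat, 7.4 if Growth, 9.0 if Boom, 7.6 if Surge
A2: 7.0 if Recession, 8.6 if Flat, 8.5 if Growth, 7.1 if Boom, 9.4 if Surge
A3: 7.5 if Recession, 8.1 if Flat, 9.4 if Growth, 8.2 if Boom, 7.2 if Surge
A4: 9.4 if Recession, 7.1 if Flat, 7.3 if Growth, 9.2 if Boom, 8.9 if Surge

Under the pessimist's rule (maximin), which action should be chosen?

Row minima: A1=7.4, A2=7.0, A3=7.2, A4=7.1
Best worst-case = 7.4 → A1.

A1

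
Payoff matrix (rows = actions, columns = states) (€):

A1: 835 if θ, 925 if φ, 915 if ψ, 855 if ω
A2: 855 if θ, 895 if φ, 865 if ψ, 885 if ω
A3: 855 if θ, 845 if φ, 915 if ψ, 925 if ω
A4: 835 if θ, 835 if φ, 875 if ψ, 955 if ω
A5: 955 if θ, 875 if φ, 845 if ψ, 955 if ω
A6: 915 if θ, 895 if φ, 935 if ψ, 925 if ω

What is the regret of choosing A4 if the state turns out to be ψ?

Best payoff under ψ is 935.
Regret = 935 − 875 = 60.

60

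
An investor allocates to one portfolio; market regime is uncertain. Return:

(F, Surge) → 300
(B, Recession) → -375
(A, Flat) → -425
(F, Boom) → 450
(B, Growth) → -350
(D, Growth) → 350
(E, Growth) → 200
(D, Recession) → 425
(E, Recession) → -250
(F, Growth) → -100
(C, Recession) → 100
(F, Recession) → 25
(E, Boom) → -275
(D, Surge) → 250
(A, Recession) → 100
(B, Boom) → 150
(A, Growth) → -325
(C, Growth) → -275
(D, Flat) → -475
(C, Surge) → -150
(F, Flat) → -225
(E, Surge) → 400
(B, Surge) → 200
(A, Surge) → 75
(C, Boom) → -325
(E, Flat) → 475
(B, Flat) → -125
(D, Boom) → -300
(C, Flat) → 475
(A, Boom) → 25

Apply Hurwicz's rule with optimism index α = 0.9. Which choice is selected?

A: 0.9·100 + 0.1·(-425) = 47.5
B: 0.9·200 + 0.1·(-375) = 142.5
C: 0.9·475 + 0.1·(-325) = 395
D: 0.9·425 + 0.1·(-475) = 335
E: 0.9·475 + 0.1·(-275) = 400
F: 0.9·450 + 0.1·(-225) = 382.5
Highest Hurwicz score = 400 → E.

E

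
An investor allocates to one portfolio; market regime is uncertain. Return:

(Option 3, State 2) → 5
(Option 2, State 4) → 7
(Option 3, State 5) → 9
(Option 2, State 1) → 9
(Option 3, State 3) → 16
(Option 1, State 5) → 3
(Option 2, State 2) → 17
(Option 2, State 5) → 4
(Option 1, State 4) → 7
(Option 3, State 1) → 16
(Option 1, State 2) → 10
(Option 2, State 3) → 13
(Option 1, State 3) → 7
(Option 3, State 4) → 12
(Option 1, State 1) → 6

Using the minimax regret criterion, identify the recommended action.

Column bests: State 1=16, State 2=17, State 3=16, State 4=12, State 5=9.
Option 1 regrets: 10, 7, 9, 5, 6 → max 10
Option 2 regrets: 7, 0, 3, 5, 5 → max 7
Option 3 regrets: 0, 12, 0, 0, 0 → max 12
Smallest max regret = 7 → Option 2.

Option 2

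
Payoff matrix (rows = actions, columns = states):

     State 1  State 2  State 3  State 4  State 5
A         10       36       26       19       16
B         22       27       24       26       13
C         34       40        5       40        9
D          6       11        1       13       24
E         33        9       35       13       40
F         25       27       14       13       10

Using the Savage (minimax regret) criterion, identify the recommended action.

Column bests: State 1=34, State 2=40, State 3=35, State 4=40, State 5=40.
A regrets: 24, 4, 9, 21, 24 → max 24
B regrets: 12, 13, 11, 14, 27 → max 27
C regrets: 0, 0, 30, 0, 31 → max 31
D regrets: 28, 29, 34, 27, 16 → max 34
E regrets: 1, 31, 0, 27, 0 → max 31
F regrets: 9, 13, 21, 27, 30 → max 30
Smallest max regret = 24 → A.

A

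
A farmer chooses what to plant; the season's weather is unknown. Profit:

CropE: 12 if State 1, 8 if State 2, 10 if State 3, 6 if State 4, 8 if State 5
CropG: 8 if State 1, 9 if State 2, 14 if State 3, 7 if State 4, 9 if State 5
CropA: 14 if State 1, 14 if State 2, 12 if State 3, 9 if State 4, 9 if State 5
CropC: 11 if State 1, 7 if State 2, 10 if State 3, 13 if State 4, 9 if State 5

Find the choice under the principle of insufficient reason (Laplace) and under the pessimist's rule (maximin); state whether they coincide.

Row averages: CropE=8.8, CropG=9.4, CropA=11.6, CropC=10
Highest average = 11.6 → CropA.
Row minima: CropE=6, CropG=7, CropA=9, CropC=7
Best worst-case = 9 → CropA.

laplace → CropA; maximin → CropA (agree)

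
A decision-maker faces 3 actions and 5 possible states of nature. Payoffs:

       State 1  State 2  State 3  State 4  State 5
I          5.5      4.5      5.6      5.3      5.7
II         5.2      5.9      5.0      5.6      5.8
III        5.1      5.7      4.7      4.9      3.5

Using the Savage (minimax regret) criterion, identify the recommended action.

II

Column bests: State 1=5.5, State 2=5.9, State 3=5.6, State 4=5.6, State 5=5.8.
I regrets: 0.0, 1.4, 0.0, 0.3, 0.1 → max 1.4
II regrets: 0.3, 0.0, 0.6, 0.0, 0.0 → max 0.6
III regrets: 0.4, 0.2, 0.9, 0.7, 2.3 → max 2.3
Smallest max regret = 0.6 → II.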